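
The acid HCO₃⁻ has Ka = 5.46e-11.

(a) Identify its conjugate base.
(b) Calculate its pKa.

(a) The conjugate base is formed by removing one H⁺ from HCO₃⁻, giving CO₃²⁻. (b) pKa = -log(Ka) = -log(5.46e-11) = 10.26.

Conjugate base: CO₃²⁻; pK_a = 10.26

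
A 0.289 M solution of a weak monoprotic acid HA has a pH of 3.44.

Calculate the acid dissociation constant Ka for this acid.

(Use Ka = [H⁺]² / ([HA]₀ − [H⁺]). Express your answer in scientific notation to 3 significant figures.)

[H⁺] = 10^(−pH) = 10^(−3.44) = 3.631e-04 M. For HA ⇌ H⁺ + A⁻, Ka = [H⁺][A⁻]/[HA] = [H⁺]² / ([HA]₀ − [H⁺]) = (3.631e-04)² / (0.289 − 3.631e-04) = 4.57e-07.

K_a = 4.57e-07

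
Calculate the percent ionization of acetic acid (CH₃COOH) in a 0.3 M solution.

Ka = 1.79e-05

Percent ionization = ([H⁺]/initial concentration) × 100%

Using Ka equilibrium: x² + Ka×x - Ka×C = 0. Solving: [H⁺] = 2.3084e-03. Percent = (2.3084e-03/0.3) × 100

Percent ionization = 0.769%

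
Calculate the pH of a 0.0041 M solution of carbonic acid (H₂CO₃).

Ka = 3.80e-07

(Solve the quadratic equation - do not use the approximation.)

x² + Ka×x - Ka×C = 0. Using quadratic formula: [H⁺] = 3.9282e-05

pH = 4.41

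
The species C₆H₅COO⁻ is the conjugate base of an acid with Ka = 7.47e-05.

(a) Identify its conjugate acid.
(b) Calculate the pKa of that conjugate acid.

(a) The conjugate acid is formed by adding one H⁺ to C₆H₅COO⁻, giving C₆H₅COOH. (b) pKa = -log(Ka) = -log(7.47e-05) = 4.13.

Conjugate acid: C₆H₅COOH; pK_a = 4.13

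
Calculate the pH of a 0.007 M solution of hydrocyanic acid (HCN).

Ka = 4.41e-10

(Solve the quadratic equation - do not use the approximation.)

x² + Ka×x - Ka×C = 0. Using quadratic formula: [H⁺] = 1.7568e-06

pH = 5.76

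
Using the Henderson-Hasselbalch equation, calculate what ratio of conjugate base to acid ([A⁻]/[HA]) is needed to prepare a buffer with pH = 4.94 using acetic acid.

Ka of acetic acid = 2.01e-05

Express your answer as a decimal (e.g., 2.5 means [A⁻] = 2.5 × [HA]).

pKa = -log(2.01e-05) = 4.6968. pH = pKa + log([A⁻]/[HA]), so log([A⁻]/[HA]) = pH − pKa = 4.94 − 4.6968 = 0.2432. [A⁻]/[HA] = 10^(0.2432) = 1.75

[A⁻]/[HA] = 1.75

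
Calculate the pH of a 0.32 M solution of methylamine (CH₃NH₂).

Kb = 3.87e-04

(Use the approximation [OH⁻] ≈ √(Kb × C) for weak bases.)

[OH⁻] = √(Kb × C) = √(3.87e-04 × 0.32) = 1.1128e-02. pOH = 1.95, pH = 14 - pOH

pH = 12.05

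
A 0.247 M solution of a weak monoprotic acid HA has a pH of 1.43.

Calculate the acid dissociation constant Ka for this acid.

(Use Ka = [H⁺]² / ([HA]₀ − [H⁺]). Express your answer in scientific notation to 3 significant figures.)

[H⁺] = 10^(−pH) = 10^(−1.43) = 3.715e-02 M. For HA ⇌ H⁺ + A⁻, Ka = [H⁺][A⁻]/[HA] = [H⁺]² / ([HA]₀ − [H⁺]) = (3.715e-02)² / (0.247 − 3.715e-02) = 6.58e-03.

K_a = 6.58e-03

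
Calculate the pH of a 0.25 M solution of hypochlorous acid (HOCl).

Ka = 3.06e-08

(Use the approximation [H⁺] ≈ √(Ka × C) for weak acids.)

[H⁺] = √(Ka × C) = √(3.06e-08 × 0.25) = 8.7464e-05. pH = -log(8.7464e-05)

pH = 4.06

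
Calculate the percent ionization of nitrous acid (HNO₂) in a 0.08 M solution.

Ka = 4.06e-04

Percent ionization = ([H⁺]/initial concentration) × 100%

Using Ka equilibrium: x² + Ka×x - Ka×C = 0. Solving: [H⁺] = 5.4997e-03. Percent = (5.4997e-03/0.08) × 100

Percent ionization = 6.87%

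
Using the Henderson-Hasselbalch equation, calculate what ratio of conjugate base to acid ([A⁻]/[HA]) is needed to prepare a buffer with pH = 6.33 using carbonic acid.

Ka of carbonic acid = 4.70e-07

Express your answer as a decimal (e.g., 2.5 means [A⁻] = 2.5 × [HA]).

pKa = -log(4.70e-07) = 6.3279. pH = pKa + log([A⁻]/[HA]), so log([A⁻]/[HA]) = pH − pKa = 6.33 − 6.3279 = 0.0021. [A⁻]/[HA] = 10^(0.0021) = 1.00

[A⁻]/[HA] = 1.00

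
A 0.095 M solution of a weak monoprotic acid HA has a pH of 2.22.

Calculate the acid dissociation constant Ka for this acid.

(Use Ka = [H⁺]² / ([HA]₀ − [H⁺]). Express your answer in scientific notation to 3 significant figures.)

[H⁺] = 10^(−pH) = 10^(−2.22) = 6.026e-03 M. For HA ⇌ H⁺ + A⁻, Ka = [H⁺][A⁻]/[HA] = [H⁺]² / ([HA]₀ − [H⁺]) = (6.026e-03)² / (0.095 − 6.026e-03) = 4.08e-04.

K_a = 4.08e-04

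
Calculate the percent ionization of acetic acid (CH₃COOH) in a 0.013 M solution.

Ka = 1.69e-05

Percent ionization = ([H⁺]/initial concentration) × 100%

Using Ka equilibrium: x² + Ka×x - Ka×C = 0. Solving: [H⁺] = 4.6035e-04. Percent = (4.6035e-04/0.013) × 100

Percent ionization = 3.54%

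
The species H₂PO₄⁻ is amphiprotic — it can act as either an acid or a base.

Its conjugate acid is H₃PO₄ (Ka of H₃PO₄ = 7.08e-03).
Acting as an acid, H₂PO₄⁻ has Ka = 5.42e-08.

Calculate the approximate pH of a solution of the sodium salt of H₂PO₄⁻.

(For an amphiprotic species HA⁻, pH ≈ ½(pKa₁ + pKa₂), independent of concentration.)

pKa₁ = -log(7.08e-03) = 2.15; pKa₂ = -log(5.42e-08) = 7.27. For an amphiprotic species, pH ≈ ½(pKa₁ + pKa₂) = ½(2.15 + 7.27) = 4.71.

pH = 4.71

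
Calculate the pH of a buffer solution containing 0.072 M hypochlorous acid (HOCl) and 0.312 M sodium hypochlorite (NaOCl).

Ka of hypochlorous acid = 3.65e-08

pKa = -log(3.65e-08) = 7.44. pH = pKa + log([A⁻]/[HA]) = 7.44 + log(0.312/0.072)

pH = 8.07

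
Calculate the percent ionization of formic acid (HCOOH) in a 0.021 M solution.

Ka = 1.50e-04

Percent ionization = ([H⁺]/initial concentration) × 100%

Using Ka equilibrium: x² + Ka×x - Ka×C = 0. Solving: [H⁺] = 1.7014e-03. Percent = (1.7014e-03/0.021) × 100

Percent ionization = 8.1%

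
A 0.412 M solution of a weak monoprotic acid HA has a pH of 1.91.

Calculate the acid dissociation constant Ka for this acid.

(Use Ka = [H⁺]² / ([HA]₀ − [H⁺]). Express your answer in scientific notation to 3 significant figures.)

[H⁺] = 10^(−pH) = 10^(−1.91) = 1.230e-02 M. For HA ⇌ H⁺ + A⁻, Ka = [H⁺][A⁻]/[HA] = [H⁺]² / ([HA]₀ − [H⁺]) = (1.230e-02)² / (0.412 − 1.230e-02) = 3.79e-04.

K_a = 3.79e-04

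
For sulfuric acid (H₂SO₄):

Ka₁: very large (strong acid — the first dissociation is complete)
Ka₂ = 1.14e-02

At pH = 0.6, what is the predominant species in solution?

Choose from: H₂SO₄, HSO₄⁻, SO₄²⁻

The first dissociation is complete, so H₂SO₄ itself is never the predominant species in water; pKa₂ = -log(1.14e-02) = 1.94. For a polyprotic acid the predominant species crosses at each pKa: below pKa_n the protonated form dominates, above it the deprotonated form does. At pH = 0.6, the predominant species is HSO₄⁻.

HSO₄⁻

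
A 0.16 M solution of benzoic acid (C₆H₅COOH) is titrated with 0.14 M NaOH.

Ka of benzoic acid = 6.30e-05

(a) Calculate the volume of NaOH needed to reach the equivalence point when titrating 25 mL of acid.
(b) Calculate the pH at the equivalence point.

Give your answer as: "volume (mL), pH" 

moles acid = 0.16 × 25/1000 = 0.004 mol; V_base = moles/0.14 × 1000 = 28.6 mL. At equivalence only the conjugate base is present: [A⁻] = 0.004/0.054 = 7.4667e-02 M. Kb = Kw/Ka = 1.59e-10; [OH⁻] = √(Kb × [A⁻]) = 3.4427e-06; pOH = 5.46; pH = 14 - pOH = 8.54.

V = 28.6 mL, pH = 8.54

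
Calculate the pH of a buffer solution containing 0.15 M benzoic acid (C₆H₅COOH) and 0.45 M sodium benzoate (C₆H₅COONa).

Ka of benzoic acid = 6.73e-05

pKa = -log(6.73e-05) = 4.17. pH = pKa + log([A⁻]/[HA]) = 4.17 + log(0.45/0.15)

pH = 4.65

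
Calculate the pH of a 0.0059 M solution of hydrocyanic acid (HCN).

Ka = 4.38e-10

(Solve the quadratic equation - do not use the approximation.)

x² + Ka×x - Ka×C = 0. Using quadratic formula: [H⁺] = 1.6073e-06

pH = 5.79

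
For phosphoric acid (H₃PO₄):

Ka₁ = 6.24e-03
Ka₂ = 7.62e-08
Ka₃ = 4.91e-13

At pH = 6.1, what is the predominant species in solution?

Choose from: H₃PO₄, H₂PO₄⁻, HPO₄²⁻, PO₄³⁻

pKa₁ = 2.20, pKa₂ = 7.12, pKa₃ = 12.31. For a polyprotic acid the predominant species crosses at each pKa: below pKa_n the protonated form dominates, above it the deprotonated form does. At pH = 6.1, the predominant species is H₂PO₄⁻.

H₂PO₄⁻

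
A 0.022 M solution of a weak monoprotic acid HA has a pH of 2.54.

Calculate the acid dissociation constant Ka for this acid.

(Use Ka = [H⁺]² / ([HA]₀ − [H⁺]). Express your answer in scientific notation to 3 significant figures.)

[H⁺] = 10^(−pH) = 10^(−2.54) = 2.884e-03 M. For HA ⇌ H⁺ + A⁻, Ka = [H⁺][A⁻]/[HA] = [H⁺]² / ([HA]₀ − [H⁺]) = (2.884e-03)² / (0.022 − 2.884e-03) = 4.35e-04.

K_a = 4.35e-04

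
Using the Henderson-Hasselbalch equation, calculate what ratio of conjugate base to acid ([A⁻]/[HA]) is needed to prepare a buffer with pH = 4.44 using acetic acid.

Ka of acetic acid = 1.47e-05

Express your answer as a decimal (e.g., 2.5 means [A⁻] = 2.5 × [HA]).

pKa = -log(1.47e-05) = 4.8327. pH = pKa + log([A⁻]/[HA]), so log([A⁻]/[HA]) = pH − pKa = 4.44 − 4.8327 = -0.3927. [A⁻]/[HA] = 10^(-0.3927) = 0.405

[A⁻]/[HA] = 0.405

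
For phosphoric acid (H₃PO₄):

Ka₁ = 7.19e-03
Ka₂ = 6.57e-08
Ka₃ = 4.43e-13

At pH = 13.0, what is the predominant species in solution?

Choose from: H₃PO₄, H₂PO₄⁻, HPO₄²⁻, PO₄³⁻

pKa₁ = 2.14, pKa₂ = 7.18, pKa₃ = 12.35. For a polyprotic acid the predominant species crosses at each pKa: below pKa_n the protonated form dominates, above it the deprotonated form does. At pH = 13.0, the predominant species is PO₄³⁻.

PO₄³⁻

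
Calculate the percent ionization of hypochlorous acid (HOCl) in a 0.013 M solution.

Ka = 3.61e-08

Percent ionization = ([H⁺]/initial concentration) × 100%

Using Ka equilibrium: x² + Ka×x - Ka×C = 0. Solving: [H⁺] = 2.1645e-05. Percent = (2.1645e-05/0.013) × 100

Percent ionization = 0.167%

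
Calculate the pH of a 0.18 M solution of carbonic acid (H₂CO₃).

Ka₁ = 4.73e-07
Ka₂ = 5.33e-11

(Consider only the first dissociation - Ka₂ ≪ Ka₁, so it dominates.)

First dissociation dominates. From Ka₁ = [H⁺][HA⁻]/[H₂A], x² + Ka₁·x − Ka₁·C = 0 with C = 0.18 M and Ka₁ = 4.73e-07. Solving: [H⁺] = (−Ka₁ + √(Ka₁² + 4·Ka₁·C)) / 2 = 2.9155e-04 M. pH = -log(2.9155e-04) = 3.54.

pH = 3.54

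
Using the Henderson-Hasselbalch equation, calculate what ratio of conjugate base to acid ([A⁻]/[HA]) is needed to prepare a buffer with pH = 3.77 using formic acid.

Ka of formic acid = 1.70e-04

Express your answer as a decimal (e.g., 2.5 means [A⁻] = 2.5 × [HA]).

pKa = -log(1.70e-04) = 3.7696. pH = pKa + log([A⁻]/[HA]), so log([A⁻]/[HA]) = pH − pKa = 3.77 − 3.7696 = 0.0004. [A⁻]/[HA] = 10^(0.0004) = 1.00

[A⁻]/[HA] = 1.00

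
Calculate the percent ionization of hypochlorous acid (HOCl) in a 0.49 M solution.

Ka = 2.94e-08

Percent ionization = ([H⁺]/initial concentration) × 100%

Using Ka equilibrium: x² + Ka×x - Ka×C = 0. Solving: [H⁺] = 1.2001e-04. Percent = (1.2001e-04/0.49) × 100

Percent ionization = 0.0245%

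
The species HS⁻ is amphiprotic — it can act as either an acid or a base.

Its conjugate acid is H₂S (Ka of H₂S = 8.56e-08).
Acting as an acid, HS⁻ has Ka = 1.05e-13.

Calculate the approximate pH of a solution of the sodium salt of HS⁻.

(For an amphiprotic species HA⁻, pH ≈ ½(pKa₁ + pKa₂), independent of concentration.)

pKa₁ = -log(8.56e-08) = 7.07; pKa₂ = -log(1.05e-13) = 12.98. For an amphiprotic species, pH ≈ ½(pKa₁ + pKa₂) = ½(7.07 + 12.98) = 10.02.

pH = 10.02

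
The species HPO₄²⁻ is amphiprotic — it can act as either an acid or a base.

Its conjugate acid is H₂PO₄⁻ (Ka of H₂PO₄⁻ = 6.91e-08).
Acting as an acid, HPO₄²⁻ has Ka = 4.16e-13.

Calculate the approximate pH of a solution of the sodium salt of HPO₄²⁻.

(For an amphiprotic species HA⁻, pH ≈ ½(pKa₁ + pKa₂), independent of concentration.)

pKa₁ = -log(6.91e-08) = 7.16; pKa₂ = -log(4.16e-13) = 12.38. For an amphiprotic species, pH ≈ ½(pKa₁ + pKa₂) = ½(7.16 + 12.38) = 9.77.

pH = 9.77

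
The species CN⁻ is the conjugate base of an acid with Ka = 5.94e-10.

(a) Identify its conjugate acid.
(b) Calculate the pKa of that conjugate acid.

(a) The conjugate acid is formed by adding one H⁺ to CN⁻, giving HCN. (b) pKa = -log(Ka) = -log(5.94e-10) = 9.23.

Conjugate acid: HCN; pK_a = 9.23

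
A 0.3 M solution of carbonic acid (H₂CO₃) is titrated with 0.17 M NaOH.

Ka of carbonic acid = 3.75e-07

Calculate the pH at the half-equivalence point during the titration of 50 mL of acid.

At half-equivalence [HA] = [A⁻], so Henderson-Hasselbalch gives pH = pKa = -log(3.75e-07) = 6.43.

pH = pKa = 6.43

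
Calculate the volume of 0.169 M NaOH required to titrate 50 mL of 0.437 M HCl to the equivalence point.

At equivalence: moles acid = moles base. moles HCl = 0.437 × 50/1000 = 0.02185 mol. V_base = moles / 0.169 × 1000 = 129.3 mL.

V_{base} = 129.3 mL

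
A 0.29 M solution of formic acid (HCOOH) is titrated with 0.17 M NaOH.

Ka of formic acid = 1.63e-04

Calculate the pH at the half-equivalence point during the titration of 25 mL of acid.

At half-equivalence [HA] = [A⁻], so Henderson-Hasselbalch gives pH = pKa = -log(1.63e-04) = 3.79.

pH = pKa = 3.79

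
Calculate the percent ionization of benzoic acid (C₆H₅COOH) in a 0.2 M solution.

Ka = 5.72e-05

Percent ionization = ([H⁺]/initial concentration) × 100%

Using Ka equilibrium: x² + Ka×x - Ka×C = 0. Solving: [H⁺] = 3.3538e-03. Percent = (3.3538e-03/0.2) × 100

Percent ionization = 1.68%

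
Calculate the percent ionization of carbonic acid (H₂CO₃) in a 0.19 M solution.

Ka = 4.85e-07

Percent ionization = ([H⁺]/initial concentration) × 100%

Using Ka equilibrium: x² + Ka×x - Ka×C = 0. Solving: [H⁺] = 3.0332e-04. Percent = (3.0332e-04/0.19) × 100

Percent ionization = 0.16%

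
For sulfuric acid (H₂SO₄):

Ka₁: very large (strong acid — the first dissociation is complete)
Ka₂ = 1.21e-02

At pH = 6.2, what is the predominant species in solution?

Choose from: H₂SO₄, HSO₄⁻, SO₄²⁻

The first dissociation is complete, so H₂SO₄ itself is never the predominant species in water; pKa₂ = -log(1.21e-02) = 1.92. For a polyprotic acid the predominant species crosses at each pKa: below pKa_n the protonated form dominates, above it the deprotonated form does. At pH = 6.2, the predominant species is SO₄²⁻.

SO₄²⁻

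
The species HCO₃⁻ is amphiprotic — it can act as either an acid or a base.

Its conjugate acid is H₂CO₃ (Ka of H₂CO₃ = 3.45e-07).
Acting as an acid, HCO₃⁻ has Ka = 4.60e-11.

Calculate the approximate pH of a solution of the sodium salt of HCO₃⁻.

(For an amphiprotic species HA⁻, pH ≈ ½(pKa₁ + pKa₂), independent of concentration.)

pKa₁ = -log(3.45e-07) = 6.46; pKa₂ = -log(4.60e-11) = 10.34. For an amphiprotic species, pH ≈ ½(pKa₁ + pKa₂) = ½(6.46 + 10.34) = 8.40.

pH = 8.40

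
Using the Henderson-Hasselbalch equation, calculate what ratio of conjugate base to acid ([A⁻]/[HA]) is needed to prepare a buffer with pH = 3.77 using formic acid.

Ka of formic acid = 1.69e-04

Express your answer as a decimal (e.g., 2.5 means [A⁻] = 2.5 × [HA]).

pKa = -log(1.69e-04) = 3.7721. pH = pKa + log([A⁻]/[HA]), so log([A⁻]/[HA]) = pH − pKa = 3.77 − 3.7721 = -0.0021. [A⁻]/[HA] = 10^(-0.0021) = 0.995

[A⁻]/[HA] = 0.995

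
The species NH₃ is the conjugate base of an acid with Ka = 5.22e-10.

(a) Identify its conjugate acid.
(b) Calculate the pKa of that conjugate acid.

(a) The conjugate acid is formed by adding one H⁺ to NH₃, giving NH₄⁺. (b) pKa = -log(Ka) = -log(5.22e-10) = 9.28.

Conjugate acid: NH₄⁺; pK_a = 9.28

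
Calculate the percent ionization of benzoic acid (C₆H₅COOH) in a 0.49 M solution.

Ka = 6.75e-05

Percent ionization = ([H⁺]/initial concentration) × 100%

Using Ka equilibrium: x² + Ka×x - Ka×C = 0. Solving: [H⁺] = 5.7174e-03. Percent = (5.7174e-03/0.49) × 100

Percent ionization = 1.17%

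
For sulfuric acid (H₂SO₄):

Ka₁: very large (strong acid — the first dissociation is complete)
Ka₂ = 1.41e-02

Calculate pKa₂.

pKa₂ = -log(Ka₂) = -log(1.41e-02) = 1.85.

pK_{a2} = 1.85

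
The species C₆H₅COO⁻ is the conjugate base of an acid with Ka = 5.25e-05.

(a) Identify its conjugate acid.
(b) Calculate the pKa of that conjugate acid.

(a) The conjugate acid is formed by adding one H⁺ to C₆H₅COO⁻, giving C₆H₅COOH. (b) pKa = -log(Ka) = -log(5.25e-05) = 4.28.

Conjugate acid: C₆H₅COOH; pK_a = 4.28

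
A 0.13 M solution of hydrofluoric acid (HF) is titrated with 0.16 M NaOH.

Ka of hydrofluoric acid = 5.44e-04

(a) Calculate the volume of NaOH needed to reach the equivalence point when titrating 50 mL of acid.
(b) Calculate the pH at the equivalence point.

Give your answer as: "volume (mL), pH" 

moles acid = 0.13 × 50/1000 = 0.0065 mol; V_base = moles/0.16 × 1000 = 40.6 mL. At equivalence only the conjugate base is present: [A⁻] = 0.0065/0.091 = 7.1724e-02 M. Kb = Kw/Ka = 1.84e-11; [OH⁻] = √(Kb × [A⁻]) = 1.1482e-06; pOH = 5.94; pH = 14 - pOH = 8.06.

V = 40.6 mL, pH = 8.06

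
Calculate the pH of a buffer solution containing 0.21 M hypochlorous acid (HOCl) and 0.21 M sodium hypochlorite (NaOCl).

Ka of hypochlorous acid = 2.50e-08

pKa = -log(2.50e-08) = 7.60. pH = pKa + log([A⁻]/[HA]) = 7.60 + log(0.21/0.21)

pH = 7.60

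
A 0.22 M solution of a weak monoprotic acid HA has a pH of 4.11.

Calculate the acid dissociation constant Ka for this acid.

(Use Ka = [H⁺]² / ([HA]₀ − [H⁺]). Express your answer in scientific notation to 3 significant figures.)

[H⁺] = 10^(−pH) = 10^(−4.11) = 7.762e-05 M. For HA ⇌ H⁺ + A⁻, Ka = [H⁺][A⁻]/[HA] = [H⁺]² / ([HA]₀ − [H⁺]) = (7.762e-05)² / (0.22 − 7.762e-05) = 2.74e-08.

K_a = 2.74e-08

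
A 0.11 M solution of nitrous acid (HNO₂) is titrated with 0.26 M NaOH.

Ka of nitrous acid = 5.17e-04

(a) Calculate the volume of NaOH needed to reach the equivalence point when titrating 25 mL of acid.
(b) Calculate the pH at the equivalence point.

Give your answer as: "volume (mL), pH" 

moles acid = 0.11 × 25/1000 = 0.00275 mol; V_base = moles/0.26 × 1000 = 10.6 mL. At equivalence only the conjugate base is present: [A⁻] = 0.00275/0.036 = 7.7297e-02 M. Kb = Kw/Ka = 1.93e-11; [OH⁻] = √(Kb × [A⁻]) = 1.2227e-06; pOH = 5.91; pH = 14 - pOH = 8.09.

V = 10.6 mL, pH = 8.09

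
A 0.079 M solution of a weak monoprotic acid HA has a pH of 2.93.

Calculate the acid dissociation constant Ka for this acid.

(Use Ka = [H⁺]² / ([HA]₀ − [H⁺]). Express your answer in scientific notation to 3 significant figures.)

[H⁺] = 10^(−pH) = 10^(−2.93) = 1.175e-03 M. For HA ⇌ H⁺ + A⁻, Ka = [H⁺][A⁻]/[HA] = [H⁺]² / ([HA]₀ − [H⁺]) = (1.175e-03)² / (0.079 − 1.175e-03) = 1.77e-05.

K_a = 1.77e-05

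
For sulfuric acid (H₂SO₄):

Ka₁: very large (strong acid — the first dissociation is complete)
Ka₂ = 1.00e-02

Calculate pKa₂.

pKa₂ = -log(Ka₂) = -log(1.00e-02) = 2.00.

pK_{a2} = 2.00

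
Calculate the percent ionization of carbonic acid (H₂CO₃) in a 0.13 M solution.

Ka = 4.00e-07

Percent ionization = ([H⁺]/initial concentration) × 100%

Using Ka equilibrium: x² + Ka×x - Ka×C = 0. Solving: [H⁺] = 2.2784e-04. Percent = (2.2784e-04/0.13) × 100

Percent ionization = 0.175%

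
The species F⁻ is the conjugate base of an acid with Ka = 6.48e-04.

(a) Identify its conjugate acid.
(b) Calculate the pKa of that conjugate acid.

(a) The conjugate acid is formed by adding one H⁺ to F⁻, giving HF. (b) pKa = -log(Ka) = -log(6.48e-04) = 3.19.

Conjugate acid: HF; pK_a = 3.19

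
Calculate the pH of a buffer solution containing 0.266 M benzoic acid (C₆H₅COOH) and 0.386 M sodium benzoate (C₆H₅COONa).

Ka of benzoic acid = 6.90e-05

pKa = -log(6.90e-05) = 4.16. pH = pKa + log([A⁻]/[HA]) = 4.16 + log(0.386/0.266)

pH = 4.32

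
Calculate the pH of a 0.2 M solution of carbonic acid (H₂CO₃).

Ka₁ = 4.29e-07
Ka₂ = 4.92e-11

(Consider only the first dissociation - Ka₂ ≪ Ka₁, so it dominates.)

First dissociation dominates. From Ka₁ = [H⁺][HA⁻]/[H₂A], x² + Ka₁·x − Ka₁·C = 0 with C = 0.2 M and Ka₁ = 4.29e-07. Solving: [H⁺] = (−Ka₁ + √(Ka₁² + 4·Ka₁·C)) / 2 = 2.9270e-04 M. pH = -log(2.9270e-04) = 3.53.

pH = 3.53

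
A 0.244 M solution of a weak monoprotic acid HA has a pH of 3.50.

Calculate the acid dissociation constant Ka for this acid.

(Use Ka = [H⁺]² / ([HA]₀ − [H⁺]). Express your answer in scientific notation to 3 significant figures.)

[H⁺] = 10^(−pH) = 10^(−3.50) = 3.162e-04 M. For HA ⇌ H⁺ + A⁻, Ka = [H⁺][A⁻]/[HA] = [H⁺]² / ([HA]₀ − [H⁺]) = (3.162e-04)² / (0.244 − 3.162e-04) = 4.10e-07.

K_a = 4.10e-07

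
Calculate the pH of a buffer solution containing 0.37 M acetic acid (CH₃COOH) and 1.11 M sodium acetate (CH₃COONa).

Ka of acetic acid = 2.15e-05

pKa = -log(2.15e-05) = 4.67. pH = pKa + log([A⁻]/[HA]) = 4.67 + log(1.11/0.37)

pH = 5.14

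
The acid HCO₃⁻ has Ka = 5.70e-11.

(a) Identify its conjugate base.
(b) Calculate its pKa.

(a) The conjugate base is formed by removing one H⁺ from HCO₃⁻, giving CO₃²⁻. (b) pKa = -log(Ka) = -log(5.70e-11) = 10.24.

Conjugate base: CO₃²⁻; pK_a = 10.24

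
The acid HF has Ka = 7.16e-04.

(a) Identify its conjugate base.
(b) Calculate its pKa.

(a) The conjugate base is formed by removing one H⁺ from HF, giving F⁻. (b) pKa = -log(Ka) = -log(7.16e-04) = 3.15.

Conjugate base: F⁻; pK_a = 3.15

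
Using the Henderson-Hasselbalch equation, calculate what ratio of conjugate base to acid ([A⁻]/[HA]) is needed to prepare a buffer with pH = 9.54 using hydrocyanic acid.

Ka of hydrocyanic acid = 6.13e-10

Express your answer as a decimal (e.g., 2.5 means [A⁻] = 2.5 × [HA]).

pKa = -log(6.13e-10) = 9.2125. pH = pKa + log([A⁻]/[HA]), so log([A⁻]/[HA]) = pH − pKa = 9.54 − 9.2125 = 0.3275. [A⁻]/[HA] = 10^(0.3275) = 2.13

[A⁻]/[HA] = 2.13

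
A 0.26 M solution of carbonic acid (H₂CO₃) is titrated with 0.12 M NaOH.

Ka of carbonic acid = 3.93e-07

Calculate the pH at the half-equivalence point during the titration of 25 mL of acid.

At half-equivalence [HA] = [A⁻], so Henderson-Hasselbalch gives pH = pKa = -log(3.93e-07) = 6.41.

pH = pKa = 6.41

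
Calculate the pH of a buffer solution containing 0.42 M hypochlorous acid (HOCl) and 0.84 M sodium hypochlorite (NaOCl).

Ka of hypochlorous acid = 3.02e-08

pKa = -log(3.02e-08) = 7.52. pH = pKa + log([A⁻]/[HA]) = 7.52 + log(0.84/0.42)

pH = 7.82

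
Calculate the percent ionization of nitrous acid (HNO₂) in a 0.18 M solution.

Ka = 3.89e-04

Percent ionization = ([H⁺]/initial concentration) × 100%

Using Ka equilibrium: x² + Ka×x - Ka×C = 0. Solving: [H⁺] = 8.1756e-03. Percent = (8.1756e-03/0.18) × 100

Percent ionization = 4.54%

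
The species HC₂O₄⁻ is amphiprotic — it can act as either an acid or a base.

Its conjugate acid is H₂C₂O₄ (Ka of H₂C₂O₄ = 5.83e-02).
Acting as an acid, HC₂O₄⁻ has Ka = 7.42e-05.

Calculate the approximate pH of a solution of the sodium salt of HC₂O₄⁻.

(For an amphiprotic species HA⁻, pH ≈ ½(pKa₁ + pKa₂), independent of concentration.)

pKa₁ = -log(5.83e-02) = 1.23; pKa₂ = -log(7.42e-05) = 4.13. For an amphiprotic species, pH ≈ ½(pKa₁ + pKa₂) = ½(1.23 + 4.13) = 2.68.

pH = 2.68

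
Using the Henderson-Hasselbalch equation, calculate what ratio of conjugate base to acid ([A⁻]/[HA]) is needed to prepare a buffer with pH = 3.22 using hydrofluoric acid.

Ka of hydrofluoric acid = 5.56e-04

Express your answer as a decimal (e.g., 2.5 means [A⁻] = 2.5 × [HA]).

pKa = -log(5.56e-04) = 3.2549. pH = pKa + log([A⁻]/[HA]), so log([A⁻]/[HA]) = pH − pKa = 3.22 − 3.2549 = -0.0349. [A⁻]/[HA] = 10^(-0.0349) = 0.923

[A⁻]/[HA] = 0.923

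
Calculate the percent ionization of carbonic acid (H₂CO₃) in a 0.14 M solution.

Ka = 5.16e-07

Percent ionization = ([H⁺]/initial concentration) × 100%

Using Ka equilibrium: x² + Ka×x - Ka×C = 0. Solving: [H⁺] = 2.6852e-04. Percent = (2.6852e-04/0.14) × 100

Percent ionization = 0.192%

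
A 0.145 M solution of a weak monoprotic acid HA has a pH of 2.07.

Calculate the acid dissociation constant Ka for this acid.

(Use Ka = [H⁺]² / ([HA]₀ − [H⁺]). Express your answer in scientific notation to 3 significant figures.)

[H⁺] = 10^(−pH) = 10^(−2.07) = 8.511e-03 M. For HA ⇌ H⁺ + A⁻, Ka = [H⁺][A⁻]/[HA] = [H⁺]² / ([HA]₀ − [H⁺]) = (8.511e-03)² / (0.145 − 8.511e-03) = 5.31e-04.

K_a = 5.31e-04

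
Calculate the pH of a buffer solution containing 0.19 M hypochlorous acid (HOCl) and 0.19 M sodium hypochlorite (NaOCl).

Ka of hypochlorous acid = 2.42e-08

pKa = -log(2.42e-08) = 7.62. pH = pKa + log([A⁻]/[HA]) = 7.62 + log(0.19/0.19)

pH = 7.62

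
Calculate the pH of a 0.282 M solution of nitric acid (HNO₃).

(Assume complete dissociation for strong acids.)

[H⁺] = 0.282 M for strong acid. pH = -log[H⁺] = -log(0.282)

pH = 0.55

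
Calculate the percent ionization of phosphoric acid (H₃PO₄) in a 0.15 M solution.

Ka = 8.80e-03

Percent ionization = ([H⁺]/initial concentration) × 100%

Using Ka equilibrium: x² + Ka×x - Ka×C = 0. Solving: [H⁺] = 3.2197e-02. Percent = (3.2197e-02/0.15) × 100

Percent ionization = 21.5%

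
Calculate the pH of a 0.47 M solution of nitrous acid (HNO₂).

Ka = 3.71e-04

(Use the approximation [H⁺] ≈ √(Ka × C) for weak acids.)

[H⁺] = √(Ka × C) = √(3.71e-04 × 0.47) = 1.3205e-02. pH = -log(1.3205e-02)

pH = 1.88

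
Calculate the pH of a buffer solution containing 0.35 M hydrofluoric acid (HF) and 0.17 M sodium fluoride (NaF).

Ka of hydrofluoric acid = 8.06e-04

pKa = -log(8.06e-04) = 3.09. pH = pKa + log([A⁻]/[HA]) = 3.09 + log(0.17/0.35)

pH = 2.78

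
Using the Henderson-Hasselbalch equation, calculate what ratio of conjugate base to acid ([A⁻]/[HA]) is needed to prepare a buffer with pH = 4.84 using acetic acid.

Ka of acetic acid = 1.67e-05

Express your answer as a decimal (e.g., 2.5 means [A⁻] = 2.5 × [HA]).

pKa = -log(1.67e-05) = 4.7773. pH = pKa + log([A⁻]/[HA]), so log([A⁻]/[HA]) = pH − pKa = 4.84 − 4.7773 = 0.0627. [A⁻]/[HA] = 10^(0.0627) = 1.16

[A⁻]/[HA] = 1.16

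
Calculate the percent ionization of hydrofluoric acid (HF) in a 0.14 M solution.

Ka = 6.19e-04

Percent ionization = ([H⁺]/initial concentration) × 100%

Using Ka equilibrium: x² + Ka×x - Ka×C = 0. Solving: [H⁺] = 9.0048e-03. Percent = (9.0048e-03/0.14) × 100

Percent ionization = 6.43%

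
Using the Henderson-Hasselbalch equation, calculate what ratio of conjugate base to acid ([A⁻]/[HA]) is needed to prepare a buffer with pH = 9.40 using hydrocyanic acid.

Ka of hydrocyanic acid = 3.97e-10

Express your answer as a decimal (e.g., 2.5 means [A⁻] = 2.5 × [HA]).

pKa = -log(3.97e-10) = 9.4012. pH = pKa + log([A⁻]/[HA]), so log([A⁻]/[HA]) = pH − pKa = 9.40 − 9.4012 = -0.0012. [A⁻]/[HA] = 10^(-0.0012) = 0.997

[A⁻]/[HA] = 0.997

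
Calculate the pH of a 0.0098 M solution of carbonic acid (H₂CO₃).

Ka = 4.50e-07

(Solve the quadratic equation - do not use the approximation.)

x² + Ka×x - Ka×C = 0. Using quadratic formula: [H⁺] = 6.6183e-05

pH = 4.18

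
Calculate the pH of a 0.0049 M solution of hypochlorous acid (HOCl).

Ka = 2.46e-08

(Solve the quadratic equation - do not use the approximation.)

x² + Ka×x - Ka×C = 0. Using quadratic formula: [H⁺] = 1.0967e-05

pH = 4.96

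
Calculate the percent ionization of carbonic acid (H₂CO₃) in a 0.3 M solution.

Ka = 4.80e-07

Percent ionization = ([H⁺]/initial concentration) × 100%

Using Ka equilibrium: x² + Ka×x - Ka×C = 0. Solving: [H⁺] = 3.7923e-04. Percent = (3.7923e-04/0.3) × 100

Percent ionization = 0.126%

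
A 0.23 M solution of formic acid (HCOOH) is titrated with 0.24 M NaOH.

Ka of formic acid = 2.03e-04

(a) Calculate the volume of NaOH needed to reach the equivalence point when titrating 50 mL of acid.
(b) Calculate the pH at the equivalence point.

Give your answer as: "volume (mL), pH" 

moles acid = 0.23 × 50/1000 = 0.0115 mol; V_base = moles/0.24 × 1000 = 47.9 mL. At equivalence only the conjugate base is present: [A⁻] = 0.0115/0.098 = 1.1745e-01 M. Kb = Kw/Ka = 4.93e-11; [OH⁻] = √(Kb × [A⁻]) = 2.4053e-06; pOH = 5.62; pH = 14 - pOH = 8.38.

V = 47.9 mL, pH = 8.38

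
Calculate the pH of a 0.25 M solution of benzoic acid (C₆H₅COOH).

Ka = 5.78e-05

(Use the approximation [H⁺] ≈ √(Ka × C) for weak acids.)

[H⁺] = √(Ka × C) = √(5.78e-05 × 0.25) = 3.8013e-03. pH = -log(3.8013e-03)

pH = 2.42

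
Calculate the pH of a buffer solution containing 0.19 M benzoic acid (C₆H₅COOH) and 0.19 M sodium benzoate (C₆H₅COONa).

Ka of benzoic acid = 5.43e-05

pKa = -log(5.43e-05) = 4.27. pH = pKa + log([A⁻]/[HA]) = 4.27 + log(0.19/0.19)

pH = 4.27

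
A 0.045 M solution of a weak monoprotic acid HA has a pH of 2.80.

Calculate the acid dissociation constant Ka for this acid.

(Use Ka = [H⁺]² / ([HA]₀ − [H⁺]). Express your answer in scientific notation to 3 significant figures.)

[H⁺] = 10^(−pH) = 10^(−2.80) = 1.585e-03 M. For HA ⇌ H⁺ + A⁻, Ka = [H⁺][A⁻]/[HA] = [H⁺]² / ([HA]₀ − [H⁺]) = (1.585e-03)² / (0.045 − 1.585e-03) = 5.79e-05.

K_a = 5.79e-05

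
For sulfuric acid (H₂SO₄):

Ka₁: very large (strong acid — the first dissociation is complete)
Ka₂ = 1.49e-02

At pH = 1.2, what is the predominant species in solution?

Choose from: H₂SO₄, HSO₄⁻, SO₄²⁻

The first dissociation is complete, so H₂SO₄ itself is never the predominant species in water; pKa₂ = -log(1.49e-02) = 1.83. For a polyprotic acid the predominant species crosses at each pKa: below pKa_n the protonated form dominates, above it the deprotonated form does. At pH = 1.2, the predominant species is HSO₄⁻.

HSO₄⁻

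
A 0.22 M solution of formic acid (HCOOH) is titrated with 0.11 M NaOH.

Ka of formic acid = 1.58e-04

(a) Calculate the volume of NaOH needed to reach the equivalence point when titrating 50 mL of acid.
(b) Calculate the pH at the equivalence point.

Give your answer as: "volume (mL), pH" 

moles acid = 0.22 × 50/1000 = 0.011 mol; V_base = moles/0.11 × 1000 = 100.0 mL. At equivalence only the conjugate base is present: [A⁻] = 0.011/0.150 = 7.3333e-02 M. Kb = Kw/Ka = 6.33e-11; [OH⁻] = √(Kb × [A⁻]) = 2.1544e-06; pOH = 5.67; pH = 14 - pOH = 8.33.

V = 100.0 mL, pH = 8.33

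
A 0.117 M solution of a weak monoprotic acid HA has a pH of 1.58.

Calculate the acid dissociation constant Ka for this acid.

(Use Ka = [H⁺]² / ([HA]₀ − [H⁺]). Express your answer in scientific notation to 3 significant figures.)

[H⁺] = 10^(−pH) = 10^(−1.58) = 2.630e-02 M. For HA ⇌ H⁺ + A⁻, Ka = [H⁺][A⁻]/[HA] = [H⁺]² / ([HA]₀ − [H⁺]) = (2.630e-02)² / (0.117 − 2.630e-02) = 7.63e-03.

K_a = 7.63e-03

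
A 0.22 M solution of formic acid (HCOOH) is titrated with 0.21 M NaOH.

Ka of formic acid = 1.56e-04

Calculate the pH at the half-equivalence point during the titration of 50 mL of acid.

At half-equivalence [HA] = [A⁻], so Henderson-Hasselbalch gives pH = pKa = -log(1.56e-04) = 3.81.

pH = pKa = 3.81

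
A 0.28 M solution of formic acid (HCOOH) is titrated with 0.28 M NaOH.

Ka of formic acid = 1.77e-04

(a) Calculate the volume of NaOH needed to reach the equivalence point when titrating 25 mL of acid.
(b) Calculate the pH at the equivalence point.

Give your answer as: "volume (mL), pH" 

moles acid = 0.28 × 25/1000 = 0.007 mol; V_base = moles/0.28 × 1000 = 25.0 mL. At equivalence only the conjugate base is present: [A⁻] = 0.007/0.050 = 1.4000e-01 M. Kb = Kw/Ka = 5.65e-11; [OH⁻] = √(Kb × [A⁻]) = 2.8124e-06; pOH = 5.55; pH = 14 - pOH = 8.45.

V = 25.0 mL, pH = 8.45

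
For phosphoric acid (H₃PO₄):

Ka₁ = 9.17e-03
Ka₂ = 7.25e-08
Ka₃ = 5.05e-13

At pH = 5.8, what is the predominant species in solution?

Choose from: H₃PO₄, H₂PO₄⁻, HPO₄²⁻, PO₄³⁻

pKa₁ = 2.04, pKa₂ = 7.14, pKa₃ = 12.30. For a polyprotic acid the predominant species crosses at each pKa: below pKa_n the protonated form dominates, above it the deprotonated form does. At pH = 5.8, the predominant species is H₂PO₄⁻.

H₂PO₄⁻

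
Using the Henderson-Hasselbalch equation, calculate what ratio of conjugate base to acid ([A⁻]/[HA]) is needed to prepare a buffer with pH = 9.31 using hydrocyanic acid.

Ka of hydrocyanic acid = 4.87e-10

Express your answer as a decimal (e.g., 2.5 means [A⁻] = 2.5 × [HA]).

pKa = -log(4.87e-10) = 9.3125. pH = pKa + log([A⁻]/[HA]), so log([A⁻]/[HA]) = pH − pKa = 9.31 − 9.3125 = -0.0025. [A⁻]/[HA] = 10^(-0.0025) = 0.994

[A⁻]/[HA] = 0.994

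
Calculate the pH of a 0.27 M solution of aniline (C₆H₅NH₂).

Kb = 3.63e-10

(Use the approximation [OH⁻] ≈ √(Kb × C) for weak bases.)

[OH⁻] = √(Kb × C) = √(3.63e-10 × 0.27) = 9.9000e-06. pOH = 5.00, pH = 14 - pOH

pH = 9.00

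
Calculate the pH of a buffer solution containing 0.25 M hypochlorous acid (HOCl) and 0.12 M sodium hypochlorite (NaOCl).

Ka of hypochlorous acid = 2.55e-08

pKa = -log(2.55e-08) = 7.59. pH = pKa + log([A⁻]/[HA]) = 7.59 + log(0.12/0.25)

pH = 7.27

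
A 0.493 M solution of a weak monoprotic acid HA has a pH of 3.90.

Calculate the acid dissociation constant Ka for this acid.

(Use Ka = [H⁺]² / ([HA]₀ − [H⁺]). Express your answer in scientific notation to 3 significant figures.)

[H⁺] = 10^(−pH) = 10^(−3.90) = 1.259e-04 M. For HA ⇌ H⁺ + A⁻, Ka = [H⁺][A⁻]/[HA] = [H⁺]² / ([HA]₀ − [H⁺]) = (1.259e-04)² / (0.493 − 1.259e-04) = 3.22e-08.

K_a = 3.22e-08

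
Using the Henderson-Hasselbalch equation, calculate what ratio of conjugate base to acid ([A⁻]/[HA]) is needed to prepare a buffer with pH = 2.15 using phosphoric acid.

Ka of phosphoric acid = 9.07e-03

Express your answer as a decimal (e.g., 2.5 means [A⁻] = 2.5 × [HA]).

pKa = -log(9.07e-03) = 2.0424. pH = pKa + log([A⁻]/[HA]), so log([A⁻]/[HA]) = pH − pKa = 2.15 − 2.0424 = 0.1076. [A⁻]/[HA] = 10^(0.1076) = 1.28

[A⁻]/[HA] = 1.28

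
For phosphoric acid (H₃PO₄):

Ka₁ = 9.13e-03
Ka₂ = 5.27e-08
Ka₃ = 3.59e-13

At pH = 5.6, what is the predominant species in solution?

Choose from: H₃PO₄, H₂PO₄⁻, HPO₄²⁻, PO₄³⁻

pKa₁ = 2.04, pKa₂ = 7.28, pKa₃ = 12.44. For a polyprotic acid the predominant species crosses at each pKa: below pKa_n the protonated form dominates, above it the deprotonated form does. At pH = 5.6, the predominant species is H₂PO₄⁻.

H₂PO₄⁻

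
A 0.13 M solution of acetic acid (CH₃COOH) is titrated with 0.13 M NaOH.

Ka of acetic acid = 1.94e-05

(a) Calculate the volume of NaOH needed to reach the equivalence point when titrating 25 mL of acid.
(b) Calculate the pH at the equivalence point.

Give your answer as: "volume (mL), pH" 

moles acid = 0.13 × 25/1000 = 0.00325 mol; V_base = moles/0.13 × 1000 = 25.0 mL. At equivalence only the conjugate base is present: [A⁻] = 0.00325/0.050 = 6.5000e-02 M. Kb = Kw/Ka = 5.15e-10; [OH⁻] = √(Kb × [A⁻]) = 5.7884e-06; pOH = 5.24; pH = 14 - pOH = 8.76.

V = 25.0 mL, pH = 8.76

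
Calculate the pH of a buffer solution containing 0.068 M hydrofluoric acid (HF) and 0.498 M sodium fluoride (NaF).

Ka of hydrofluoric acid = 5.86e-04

pKa = -log(5.86e-04) = 3.23. pH = pKa + log([A⁻]/[HA]) = 3.23 + log(0.498/0.068)

pH = 4.10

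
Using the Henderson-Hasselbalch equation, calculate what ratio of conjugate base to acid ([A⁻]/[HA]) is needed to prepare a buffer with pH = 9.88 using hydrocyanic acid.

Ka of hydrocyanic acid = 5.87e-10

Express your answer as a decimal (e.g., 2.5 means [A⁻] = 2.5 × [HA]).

pKa = -log(5.87e-10) = 9.2314. pH = pKa + log([A⁻]/[HA]), so log([A⁻]/[HA]) = pH − pKa = 9.88 − 9.2314 = 0.6486. [A⁻]/[HA] = 10^(0.6486) = 4.45

[A⁻]/[HA] = 4.45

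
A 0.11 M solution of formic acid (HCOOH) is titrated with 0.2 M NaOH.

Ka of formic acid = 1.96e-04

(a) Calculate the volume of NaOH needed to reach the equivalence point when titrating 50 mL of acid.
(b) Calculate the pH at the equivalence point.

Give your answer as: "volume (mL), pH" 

moles acid = 0.11 × 50/1000 = 0.0055 mol; V_base = moles/0.2 × 1000 = 27.5 mL. At equivalence only the conjugate base is present: [A⁻] = 0.0055/0.077 = 7.0968e-02 M. Kb = Kw/Ka = 5.10e-11; [OH⁻] = √(Kb × [A⁻]) = 1.9028e-06; pOH = 5.72; pH = 14 - pOH = 8.28.

V = 27.5 mL, pH = 8.28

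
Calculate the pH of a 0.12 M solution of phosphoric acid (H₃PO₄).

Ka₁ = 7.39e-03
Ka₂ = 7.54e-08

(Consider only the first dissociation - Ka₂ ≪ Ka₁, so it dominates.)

First dissociation dominates. From Ka₁ = [H⁺][HA⁻]/[H₂A], x² + Ka₁·x − Ka₁·C = 0 with C = 0.12 M and Ka₁ = 7.39e-03. Solving: [H⁺] = (−Ka₁ + √(Ka₁² + 4·Ka₁·C)) / 2 = 2.6313e-02 M. pH = -log(2.6313e-02) = 1.58.

pH = 1.58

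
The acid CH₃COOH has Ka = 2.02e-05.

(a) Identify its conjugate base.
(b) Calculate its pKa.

(a) The conjugate base is formed by removing one H⁺ from CH₃COOH, giving CH₃COO⁻. (b) pKa = -log(Ka) = -log(2.02e-05) = 4.69.

Conjugate base: CH₃COO⁻; pK_a = 4.69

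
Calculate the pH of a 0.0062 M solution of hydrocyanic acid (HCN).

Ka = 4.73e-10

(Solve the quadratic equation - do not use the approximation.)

x² + Ka×x - Ka×C = 0. Using quadratic formula: [H⁺] = 1.7122e-06

pH = 5.77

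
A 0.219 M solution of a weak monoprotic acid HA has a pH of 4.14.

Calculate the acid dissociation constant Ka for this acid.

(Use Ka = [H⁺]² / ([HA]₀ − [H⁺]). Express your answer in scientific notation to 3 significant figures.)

[H⁺] = 10^(−pH) = 10^(−4.14) = 7.244e-05 M. For HA ⇌ H⁺ + A⁻, Ka = [H⁺][A⁻]/[HA] = [H⁺]² / ([HA]₀ − [H⁺]) = (7.244e-05)² / (0.219 − 7.244e-05) = 2.40e-08.

K_a = 2.40e-08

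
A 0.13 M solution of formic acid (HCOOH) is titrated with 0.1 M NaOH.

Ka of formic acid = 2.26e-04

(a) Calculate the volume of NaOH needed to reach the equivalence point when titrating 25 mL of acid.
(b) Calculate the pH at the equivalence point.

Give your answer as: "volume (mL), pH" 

moles acid = 0.13 × 25/1000 = 0.00325 mol; V_base = moles/0.1 × 1000 = 32.5 mL. At equivalence only the conjugate base is present: [A⁻] = 0.00325/0.057 = 5.6522e-02 M. Kb = Kw/Ka = 4.42e-11; [OH⁻] = √(Kb × [A⁻]) = 1.5814e-06; pOH = 5.80; pH = 14 - pOH = 8.20.

V = 32.5 mL, pH = 8.20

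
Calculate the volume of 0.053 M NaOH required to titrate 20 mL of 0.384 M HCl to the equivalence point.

At equivalence: moles acid = moles base. moles HCl = 0.384 × 20/1000 = 0.00768 mol. V_base = moles / 0.053 × 1000 = 144.9 mL.

V_{base} = 144.9 mL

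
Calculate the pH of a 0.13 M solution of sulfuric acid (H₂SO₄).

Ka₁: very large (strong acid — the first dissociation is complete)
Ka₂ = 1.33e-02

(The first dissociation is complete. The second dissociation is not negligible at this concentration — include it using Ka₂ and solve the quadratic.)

First dissociation is complete: [H⁺]₀ = [HSO₄⁻]₀ = C = 0.13 M. Second dissociation HSO₄⁻ ⇌ H⁺ + SO₄²⁻: let x = [SO₄²⁻]. Ka₂ = (C + x)·x / (C − x) = 1.33e-02 → x² + (C + Ka₂)·x − Ka₂·C = 0 → x² + 0.14330·x − 1.729e-03 = 0. x = (−0.14330 + √(0.14330² + 4 × 1.729e-03)) / 2 = 1.1192e-02 M. [H⁺] = C + x = 0.13 + 1.1192e-02 = 1.4119e-01 M. pH = -log(1.4119e-01) = 0.85.

pH = 0.85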